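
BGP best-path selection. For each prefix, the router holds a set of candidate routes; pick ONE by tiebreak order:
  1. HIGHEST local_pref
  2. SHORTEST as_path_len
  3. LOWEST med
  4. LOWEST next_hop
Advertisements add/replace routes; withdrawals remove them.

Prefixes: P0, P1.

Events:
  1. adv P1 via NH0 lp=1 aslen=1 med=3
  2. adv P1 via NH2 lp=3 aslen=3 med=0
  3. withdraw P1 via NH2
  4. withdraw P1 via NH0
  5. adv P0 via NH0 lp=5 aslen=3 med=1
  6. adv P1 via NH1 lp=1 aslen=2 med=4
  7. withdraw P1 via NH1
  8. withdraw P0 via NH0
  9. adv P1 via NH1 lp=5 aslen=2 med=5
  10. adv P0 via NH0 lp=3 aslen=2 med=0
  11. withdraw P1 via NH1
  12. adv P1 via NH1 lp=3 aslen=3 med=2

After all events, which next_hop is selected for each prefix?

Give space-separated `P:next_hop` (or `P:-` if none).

Op 1: best P0=- P1=NH0
Op 2: best P0=- P1=NH2
Op 3: best P0=- P1=NH0
Op 4: best P0=- P1=-
Op 5: best P0=NH0 P1=-
Op 6: best P0=NH0 P1=NH1
Op 7: best P0=NH0 P1=-
Op 8: best P0=- P1=-
Op 9: best P0=- P1=NH1
Op 10: best P0=NH0 P1=NH1
Op 11: best P0=NH0 P1=-
Op 12: best P0=NH0 P1=NH1

Answer: P0:NH0 P1:NH1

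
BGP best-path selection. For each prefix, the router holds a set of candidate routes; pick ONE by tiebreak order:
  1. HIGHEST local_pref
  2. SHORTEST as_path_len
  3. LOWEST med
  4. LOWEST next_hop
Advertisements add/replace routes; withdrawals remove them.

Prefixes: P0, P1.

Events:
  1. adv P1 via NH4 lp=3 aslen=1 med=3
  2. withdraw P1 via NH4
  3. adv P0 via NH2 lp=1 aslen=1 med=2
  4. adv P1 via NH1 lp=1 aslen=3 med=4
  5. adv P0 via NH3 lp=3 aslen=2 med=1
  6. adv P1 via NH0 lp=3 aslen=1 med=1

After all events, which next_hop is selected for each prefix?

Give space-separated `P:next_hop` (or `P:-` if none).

Op 1: best P0=- P1=NH4
Op 2: best P0=- P1=-
Op 3: best P0=NH2 P1=-
Op 4: best P0=NH2 P1=NH1
Op 5: best P0=NH3 P1=NH1
Op 6: best P0=NH3 P1=NH0

Answer: P0:NH3 P1:NH0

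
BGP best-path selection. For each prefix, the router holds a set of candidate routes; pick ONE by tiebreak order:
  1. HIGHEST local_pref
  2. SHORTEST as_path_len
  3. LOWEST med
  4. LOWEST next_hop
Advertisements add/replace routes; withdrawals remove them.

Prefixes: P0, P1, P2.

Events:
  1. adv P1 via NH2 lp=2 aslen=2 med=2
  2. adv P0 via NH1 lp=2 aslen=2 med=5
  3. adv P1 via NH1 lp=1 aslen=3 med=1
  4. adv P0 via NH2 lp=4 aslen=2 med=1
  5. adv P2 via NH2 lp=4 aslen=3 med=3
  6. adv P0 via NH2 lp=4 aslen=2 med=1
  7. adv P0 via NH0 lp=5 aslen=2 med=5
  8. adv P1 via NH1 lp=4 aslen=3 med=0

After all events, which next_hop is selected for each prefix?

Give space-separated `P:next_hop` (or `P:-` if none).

Answer: P0:NH0 P1:NH1 P2:NH2

Derivation:
Op 1: best P0=- P1=NH2 P2=-
Op 2: best P0=NH1 P1=NH2 P2=-
Op 3: best P0=NH1 P1=NH2 P2=-
Op 4: best P0=NH2 P1=NH2 P2=-
Op 5: best P0=NH2 P1=NH2 P2=NH2
Op 6: best P0=NH2 P1=NH2 P2=NH2
Op 7: best P0=NH0 P1=NH2 P2=NH2
Op 8: best P0=NH0 P1=NH1 P2=NH2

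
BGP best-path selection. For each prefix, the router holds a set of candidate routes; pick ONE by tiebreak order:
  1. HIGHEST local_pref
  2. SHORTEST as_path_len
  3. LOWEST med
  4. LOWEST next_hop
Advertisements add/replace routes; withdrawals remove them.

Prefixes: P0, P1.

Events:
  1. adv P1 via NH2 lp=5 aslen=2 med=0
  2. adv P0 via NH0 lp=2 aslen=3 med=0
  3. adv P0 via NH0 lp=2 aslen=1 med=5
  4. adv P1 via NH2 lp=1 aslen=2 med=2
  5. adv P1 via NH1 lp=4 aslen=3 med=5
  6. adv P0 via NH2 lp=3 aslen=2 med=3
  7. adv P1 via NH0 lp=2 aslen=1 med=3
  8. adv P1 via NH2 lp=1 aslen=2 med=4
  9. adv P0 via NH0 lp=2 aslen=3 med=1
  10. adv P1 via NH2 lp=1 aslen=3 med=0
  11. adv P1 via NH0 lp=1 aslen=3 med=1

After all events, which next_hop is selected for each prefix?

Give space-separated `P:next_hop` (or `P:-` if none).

Op 1: best P0=- P1=NH2
Op 2: best P0=NH0 P1=NH2
Op 3: best P0=NH0 P1=NH2
Op 4: best P0=NH0 P1=NH2
Op 5: best P0=NH0 P1=NH1
Op 6: best P0=NH2 P1=NH1
Op 7: best P0=NH2 P1=NH1
Op 8: best P0=NH2 P1=NH1
Op 9: best P0=NH2 P1=NH1
Op 10: best P0=NH2 P1=NH1
Op 11: best P0=NH2 P1=NH1

Answer: P0:NH2 P1:NH1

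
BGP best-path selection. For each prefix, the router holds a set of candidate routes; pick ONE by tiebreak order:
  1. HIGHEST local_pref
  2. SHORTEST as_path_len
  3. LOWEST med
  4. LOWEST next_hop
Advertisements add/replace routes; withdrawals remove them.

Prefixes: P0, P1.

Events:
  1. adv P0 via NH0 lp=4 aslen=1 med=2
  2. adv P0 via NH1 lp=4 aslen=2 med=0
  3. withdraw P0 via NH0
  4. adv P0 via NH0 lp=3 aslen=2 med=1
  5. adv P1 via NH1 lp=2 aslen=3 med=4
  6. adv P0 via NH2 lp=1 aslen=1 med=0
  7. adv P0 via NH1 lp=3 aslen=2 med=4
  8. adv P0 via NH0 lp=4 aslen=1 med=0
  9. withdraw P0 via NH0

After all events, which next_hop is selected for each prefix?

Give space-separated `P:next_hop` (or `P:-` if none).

Op 1: best P0=NH0 P1=-
Op 2: best P0=NH0 P1=-
Op 3: best P0=NH1 P1=-
Op 4: best P0=NH1 P1=-
Op 5: best P0=NH1 P1=NH1
Op 6: best P0=NH1 P1=NH1
Op 7: best P0=NH0 P1=NH1
Op 8: best P0=NH0 P1=NH1
Op 9: best P0=NH1 P1=NH1

Answer: P0:NH1 P1:NH1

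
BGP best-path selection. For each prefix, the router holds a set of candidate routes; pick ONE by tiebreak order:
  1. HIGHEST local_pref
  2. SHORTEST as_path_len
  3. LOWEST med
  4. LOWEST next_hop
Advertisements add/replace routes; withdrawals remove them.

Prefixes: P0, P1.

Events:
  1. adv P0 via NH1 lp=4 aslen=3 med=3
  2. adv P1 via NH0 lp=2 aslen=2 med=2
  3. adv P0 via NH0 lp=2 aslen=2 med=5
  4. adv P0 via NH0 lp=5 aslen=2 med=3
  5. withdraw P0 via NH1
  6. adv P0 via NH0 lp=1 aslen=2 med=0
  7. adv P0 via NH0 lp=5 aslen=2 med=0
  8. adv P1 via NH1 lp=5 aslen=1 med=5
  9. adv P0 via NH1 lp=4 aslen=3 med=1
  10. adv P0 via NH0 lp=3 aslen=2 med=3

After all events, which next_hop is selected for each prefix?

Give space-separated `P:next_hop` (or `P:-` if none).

Op 1: best P0=NH1 P1=-
Op 2: best P0=NH1 P1=NH0
Op 3: best P0=NH1 P1=NH0
Op 4: best P0=NH0 P1=NH0
Op 5: best P0=NH0 P1=NH0
Op 6: best P0=NH0 P1=NH0
Op 7: best P0=NH0 P1=NH0
Op 8: best P0=NH0 P1=NH1
Op 9: best P0=NH0 P1=NH1
Op 10: best P0=NH1 P1=NH1

Answer: P0:NH1 P1:NH1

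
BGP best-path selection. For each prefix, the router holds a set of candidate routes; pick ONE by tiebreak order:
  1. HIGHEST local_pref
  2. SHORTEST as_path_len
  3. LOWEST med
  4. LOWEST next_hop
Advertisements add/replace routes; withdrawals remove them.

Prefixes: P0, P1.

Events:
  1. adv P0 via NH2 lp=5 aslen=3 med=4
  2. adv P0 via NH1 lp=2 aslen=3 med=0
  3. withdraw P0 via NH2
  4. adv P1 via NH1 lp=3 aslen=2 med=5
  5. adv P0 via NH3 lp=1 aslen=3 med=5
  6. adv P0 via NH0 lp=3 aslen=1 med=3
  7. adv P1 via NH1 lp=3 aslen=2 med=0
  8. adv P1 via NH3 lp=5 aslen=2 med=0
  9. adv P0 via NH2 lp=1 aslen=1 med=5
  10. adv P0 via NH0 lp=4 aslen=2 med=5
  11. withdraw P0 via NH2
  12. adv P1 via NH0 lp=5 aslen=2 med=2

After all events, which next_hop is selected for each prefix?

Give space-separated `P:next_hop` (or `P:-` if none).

Answer: P0:NH0 P1:NH3

Derivation:
Op 1: best P0=NH2 P1=-
Op 2: best P0=NH2 P1=-
Op 3: best P0=NH1 P1=-
Op 4: best P0=NH1 P1=NH1
Op 5: best P0=NH1 P1=NH1
Op 6: best P0=NH0 P1=NH1
Op 7: best P0=NH0 P1=NH1
Op 8: best P0=NH0 P1=NH3
Op 9: best P0=NH0 P1=NH3
Op 10: best P0=NH0 P1=NH3
Op 11: best P0=NH0 P1=NH3
Op 12: best P0=NH0 P1=NH3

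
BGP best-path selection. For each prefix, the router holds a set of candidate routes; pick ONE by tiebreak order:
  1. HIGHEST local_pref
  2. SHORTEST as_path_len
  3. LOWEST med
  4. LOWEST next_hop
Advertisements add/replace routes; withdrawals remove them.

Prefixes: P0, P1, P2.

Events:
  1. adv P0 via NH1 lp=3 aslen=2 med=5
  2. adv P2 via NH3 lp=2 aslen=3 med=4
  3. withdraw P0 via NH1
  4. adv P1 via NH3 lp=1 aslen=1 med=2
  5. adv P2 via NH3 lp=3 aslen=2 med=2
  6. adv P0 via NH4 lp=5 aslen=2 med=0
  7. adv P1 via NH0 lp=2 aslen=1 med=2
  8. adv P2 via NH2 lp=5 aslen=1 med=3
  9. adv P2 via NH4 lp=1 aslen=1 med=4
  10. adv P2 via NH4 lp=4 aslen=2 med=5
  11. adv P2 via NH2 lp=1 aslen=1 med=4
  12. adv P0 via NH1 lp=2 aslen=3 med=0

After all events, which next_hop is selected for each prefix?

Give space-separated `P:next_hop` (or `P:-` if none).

Answer: P0:NH4 P1:NH0 P2:NH4

Derivation:
Op 1: best P0=NH1 P1=- P2=-
Op 2: best P0=NH1 P1=- P2=NH3
Op 3: best P0=- P1=- P2=NH3
Op 4: best P0=- P1=NH3 P2=NH3
Op 5: best P0=- P1=NH3 P2=NH3
Op 6: best P0=NH4 P1=NH3 P2=NH3
Op 7: best P0=NH4 P1=NH0 P2=NH3
Op 8: best P0=NH4 P1=NH0 P2=NH2
Op 9: best P0=NH4 P1=NH0 P2=NH2
Op 10: best P0=NH4 P1=NH0 P2=NH2
Op 11: best P0=NH4 P1=NH0 P2=NH4
Op 12: best P0=NH4 P1=NH0 P2=NH4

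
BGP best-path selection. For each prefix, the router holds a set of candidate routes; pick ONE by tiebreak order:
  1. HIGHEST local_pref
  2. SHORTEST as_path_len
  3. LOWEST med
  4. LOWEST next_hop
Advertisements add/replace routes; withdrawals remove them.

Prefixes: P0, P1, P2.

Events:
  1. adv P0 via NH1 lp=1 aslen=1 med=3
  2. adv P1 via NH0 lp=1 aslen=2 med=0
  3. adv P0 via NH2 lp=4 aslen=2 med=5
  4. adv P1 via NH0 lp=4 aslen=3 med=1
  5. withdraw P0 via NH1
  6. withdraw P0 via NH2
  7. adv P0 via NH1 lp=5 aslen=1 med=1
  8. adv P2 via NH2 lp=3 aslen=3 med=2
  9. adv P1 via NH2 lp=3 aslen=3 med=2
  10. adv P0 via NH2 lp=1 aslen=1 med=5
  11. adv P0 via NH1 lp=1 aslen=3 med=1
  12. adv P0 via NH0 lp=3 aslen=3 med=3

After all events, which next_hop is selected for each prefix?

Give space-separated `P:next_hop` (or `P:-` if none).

Answer: P0:NH0 P1:NH0 P2:NH2

Derivation:
Op 1: best P0=NH1 P1=- P2=-
Op 2: best P0=NH1 P1=NH0 P2=-
Op 3: best P0=NH2 P1=NH0 P2=-
Op 4: best P0=NH2 P1=NH0 P2=-
Op 5: best P0=NH2 P1=NH0 P2=-
Op 6: best P0=- P1=NH0 P2=-
Op 7: best P0=NH1 P1=NH0 P2=-
Op 8: best P0=NH1 P1=NH0 P2=NH2
Op 9: best P0=NH1 P1=NH0 P2=NH2
Op 10: best P0=NH1 P1=NH0 P2=NH2
Op 11: best P0=NH2 P1=NH0 P2=NH2
Op 12: best P0=NH0 P1=NH0 P2=NH2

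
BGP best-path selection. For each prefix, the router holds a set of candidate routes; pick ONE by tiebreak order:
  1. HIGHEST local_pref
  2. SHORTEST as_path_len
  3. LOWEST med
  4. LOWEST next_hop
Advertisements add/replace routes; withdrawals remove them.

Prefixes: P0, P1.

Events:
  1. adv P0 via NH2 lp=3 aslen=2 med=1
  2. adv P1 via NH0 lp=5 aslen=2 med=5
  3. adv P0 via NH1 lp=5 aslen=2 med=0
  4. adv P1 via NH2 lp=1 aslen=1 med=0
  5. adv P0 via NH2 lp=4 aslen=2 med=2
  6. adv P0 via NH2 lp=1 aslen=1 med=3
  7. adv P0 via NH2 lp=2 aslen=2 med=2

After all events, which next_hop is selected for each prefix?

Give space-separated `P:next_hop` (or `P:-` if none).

Answer: P0:NH1 P1:NH0

Derivation:
Op 1: best P0=NH2 P1=-
Op 2: best P0=NH2 P1=NH0
Op 3: best P0=NH1 P1=NH0
Op 4: best P0=NH1 P1=NH0
Op 5: best P0=NH1 P1=NH0
Op 6: best P0=NH1 P1=NH0
Op 7: best P0=NH1 P1=NH0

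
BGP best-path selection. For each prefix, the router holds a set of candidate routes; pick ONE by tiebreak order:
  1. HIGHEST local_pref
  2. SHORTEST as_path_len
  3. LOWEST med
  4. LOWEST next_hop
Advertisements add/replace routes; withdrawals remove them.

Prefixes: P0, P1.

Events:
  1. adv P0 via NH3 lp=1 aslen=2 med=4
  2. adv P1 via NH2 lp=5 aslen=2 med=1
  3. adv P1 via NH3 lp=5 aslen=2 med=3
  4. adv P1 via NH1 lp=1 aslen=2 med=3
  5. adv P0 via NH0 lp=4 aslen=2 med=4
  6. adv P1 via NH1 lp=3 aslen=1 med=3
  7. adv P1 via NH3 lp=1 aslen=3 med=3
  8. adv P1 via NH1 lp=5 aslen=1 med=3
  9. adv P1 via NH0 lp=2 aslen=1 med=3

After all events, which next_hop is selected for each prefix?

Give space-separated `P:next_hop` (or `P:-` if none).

Answer: P0:NH0 P1:NH1

Derivation:
Op 1: best P0=NH3 P1=-
Op 2: best P0=NH3 P1=NH2
Op 3: best P0=NH3 P1=NH2
Op 4: best P0=NH3 P1=NH2
Op 5: best P0=NH0 P1=NH2
Op 6: best P0=NH0 P1=NH2
Op 7: best P0=NH0 P1=NH2
Op 8: best P0=NH0 P1=NH1
Op 9: best P0=NH0 P1=NH1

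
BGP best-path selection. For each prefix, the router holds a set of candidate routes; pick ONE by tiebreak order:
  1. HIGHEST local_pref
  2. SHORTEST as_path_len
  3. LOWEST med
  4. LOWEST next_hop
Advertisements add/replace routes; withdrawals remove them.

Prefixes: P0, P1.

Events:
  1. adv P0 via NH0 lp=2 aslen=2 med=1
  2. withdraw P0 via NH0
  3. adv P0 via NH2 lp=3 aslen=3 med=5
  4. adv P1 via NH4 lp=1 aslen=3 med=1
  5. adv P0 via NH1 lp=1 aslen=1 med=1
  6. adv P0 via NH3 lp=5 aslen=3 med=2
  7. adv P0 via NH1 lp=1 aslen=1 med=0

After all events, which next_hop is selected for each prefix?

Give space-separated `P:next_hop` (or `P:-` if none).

Op 1: best P0=NH0 P1=-
Op 2: best P0=- P1=-
Op 3: best P0=NH2 P1=-
Op 4: best P0=NH2 P1=NH4
Op 5: best P0=NH2 P1=NH4
Op 6: best P0=NH3 P1=NH4
Op 7: best P0=NH3 P1=NH4

Answer: P0:NH3 P1:NH4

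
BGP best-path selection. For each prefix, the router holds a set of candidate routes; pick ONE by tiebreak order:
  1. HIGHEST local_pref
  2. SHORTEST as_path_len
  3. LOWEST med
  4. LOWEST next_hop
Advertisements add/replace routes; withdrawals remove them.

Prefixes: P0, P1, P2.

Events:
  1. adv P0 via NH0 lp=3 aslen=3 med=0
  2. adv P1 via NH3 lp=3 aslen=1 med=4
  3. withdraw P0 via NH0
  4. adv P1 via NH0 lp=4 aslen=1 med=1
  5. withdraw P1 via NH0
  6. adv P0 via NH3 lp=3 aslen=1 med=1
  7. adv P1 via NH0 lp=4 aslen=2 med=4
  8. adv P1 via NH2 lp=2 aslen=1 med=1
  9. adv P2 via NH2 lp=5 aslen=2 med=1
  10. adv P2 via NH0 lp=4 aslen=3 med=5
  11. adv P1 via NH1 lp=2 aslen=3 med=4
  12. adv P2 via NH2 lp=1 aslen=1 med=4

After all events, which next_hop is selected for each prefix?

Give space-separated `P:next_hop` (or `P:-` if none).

Op 1: best P0=NH0 P1=- P2=-
Op 2: best P0=NH0 P1=NH3 P2=-
Op 3: best P0=- P1=NH3 P2=-
Op 4: best P0=- P1=NH0 P2=-
Op 5: best P0=- P1=NH3 P2=-
Op 6: best P0=NH3 P1=NH3 P2=-
Op 7: best P0=NH3 P1=NH0 P2=-
Op 8: best P0=NH3 P1=NH0 P2=-
Op 9: best P0=NH3 P1=NH0 P2=NH2
Op 10: best P0=NH3 P1=NH0 P2=NH2
Op 11: best P0=NH3 P1=NH0 P2=NH2
Op 12: best P0=NH3 P1=NH0 P2=NH0

Answer: P0:NH3 P1:NH0 P2:NH0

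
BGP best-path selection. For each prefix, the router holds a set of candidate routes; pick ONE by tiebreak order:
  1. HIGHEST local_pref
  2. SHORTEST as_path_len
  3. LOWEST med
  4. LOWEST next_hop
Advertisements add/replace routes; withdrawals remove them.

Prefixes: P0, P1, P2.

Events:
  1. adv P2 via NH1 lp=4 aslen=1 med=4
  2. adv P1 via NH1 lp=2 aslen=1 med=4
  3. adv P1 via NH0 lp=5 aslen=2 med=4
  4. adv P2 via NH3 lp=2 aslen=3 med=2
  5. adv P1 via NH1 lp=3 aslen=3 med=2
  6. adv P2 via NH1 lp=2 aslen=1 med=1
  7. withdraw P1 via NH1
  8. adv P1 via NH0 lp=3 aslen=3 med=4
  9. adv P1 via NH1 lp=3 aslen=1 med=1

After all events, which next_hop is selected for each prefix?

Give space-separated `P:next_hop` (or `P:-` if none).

Answer: P0:- P1:NH1 P2:NH1

Derivation:
Op 1: best P0=- P1=- P2=NH1
Op 2: best P0=- P1=NH1 P2=NH1
Op 3: best P0=- P1=NH0 P2=NH1
Op 4: best P0=- P1=NH0 P2=NH1
Op 5: best P0=- P1=NH0 P2=NH1
Op 6: best P0=- P1=NH0 P2=NH1
Op 7: best P0=- P1=NH0 P2=NH1
Op 8: best P0=- P1=NH0 P2=NH1
Op 9: best P0=- P1=NH1 P2=NH1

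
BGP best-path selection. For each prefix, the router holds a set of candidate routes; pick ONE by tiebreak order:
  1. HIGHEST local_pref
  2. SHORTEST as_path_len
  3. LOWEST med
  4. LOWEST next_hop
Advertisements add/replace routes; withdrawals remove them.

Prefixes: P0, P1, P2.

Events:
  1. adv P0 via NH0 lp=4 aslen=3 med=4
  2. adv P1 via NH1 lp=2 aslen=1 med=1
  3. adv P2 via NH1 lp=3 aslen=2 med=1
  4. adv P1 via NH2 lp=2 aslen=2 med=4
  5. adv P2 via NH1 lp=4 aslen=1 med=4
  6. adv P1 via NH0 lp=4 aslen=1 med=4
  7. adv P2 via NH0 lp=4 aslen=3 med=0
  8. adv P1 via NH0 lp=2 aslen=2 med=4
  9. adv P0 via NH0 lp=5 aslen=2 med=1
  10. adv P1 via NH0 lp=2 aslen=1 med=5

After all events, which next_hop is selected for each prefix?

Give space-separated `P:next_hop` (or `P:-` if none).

Answer: P0:NH0 P1:NH1 P2:NH1

Derivation:
Op 1: best P0=NH0 P1=- P2=-
Op 2: best P0=NH0 P1=NH1 P2=-
Op 3: best P0=NH0 P1=NH1 P2=NH1
Op 4: best P0=NH0 P1=NH1 P2=NH1
Op 5: best P0=NH0 P1=NH1 P2=NH1
Op 6: best P0=NH0 P1=NH0 P2=NH1
Op 7: best P0=NH0 P1=NH0 P2=NH1
Op 8: best P0=NH0 P1=NH1 P2=NH1
Op 9: best P0=NH0 P1=NH1 P2=NH1
Op 10: best P0=NH0 P1=NH1 P2=NH1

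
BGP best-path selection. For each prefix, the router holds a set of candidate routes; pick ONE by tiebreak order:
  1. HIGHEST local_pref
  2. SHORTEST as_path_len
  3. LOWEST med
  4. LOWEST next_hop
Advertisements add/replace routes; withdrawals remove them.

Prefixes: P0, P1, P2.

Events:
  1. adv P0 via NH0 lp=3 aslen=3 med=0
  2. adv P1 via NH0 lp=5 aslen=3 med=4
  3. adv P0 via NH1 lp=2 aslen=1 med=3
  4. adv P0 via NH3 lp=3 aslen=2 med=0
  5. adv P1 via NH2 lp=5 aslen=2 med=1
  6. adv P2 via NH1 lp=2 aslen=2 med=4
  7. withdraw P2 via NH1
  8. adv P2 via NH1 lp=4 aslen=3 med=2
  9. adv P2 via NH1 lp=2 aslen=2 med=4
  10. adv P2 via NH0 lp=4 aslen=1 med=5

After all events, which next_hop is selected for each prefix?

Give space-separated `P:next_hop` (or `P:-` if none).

Op 1: best P0=NH0 P1=- P2=-
Op 2: best P0=NH0 P1=NH0 P2=-
Op 3: best P0=NH0 P1=NH0 P2=-
Op 4: best P0=NH3 P1=NH0 P2=-
Op 5: best P0=NH3 P1=NH2 P2=-
Op 6: best P0=NH3 P1=NH2 P2=NH1
Op 7: best P0=NH3 P1=NH2 P2=-
Op 8: best P0=NH3 P1=NH2 P2=NH1
Op 9: best P0=NH3 P1=NH2 P2=NH1
Op 10: best P0=NH3 P1=NH2 P2=NH0

Answer: P0:NH3 P1:NH2 P2:NH0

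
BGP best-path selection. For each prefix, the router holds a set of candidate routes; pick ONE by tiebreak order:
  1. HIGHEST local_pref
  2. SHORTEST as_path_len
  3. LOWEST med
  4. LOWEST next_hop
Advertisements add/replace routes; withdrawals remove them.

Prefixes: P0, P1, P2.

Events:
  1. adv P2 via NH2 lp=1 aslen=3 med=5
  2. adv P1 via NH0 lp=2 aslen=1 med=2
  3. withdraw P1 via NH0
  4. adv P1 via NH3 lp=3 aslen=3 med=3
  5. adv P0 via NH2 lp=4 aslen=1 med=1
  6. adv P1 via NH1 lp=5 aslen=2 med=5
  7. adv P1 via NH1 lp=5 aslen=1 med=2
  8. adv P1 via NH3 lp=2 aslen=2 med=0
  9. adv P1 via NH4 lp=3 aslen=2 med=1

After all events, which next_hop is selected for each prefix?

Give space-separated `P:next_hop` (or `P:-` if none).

Op 1: best P0=- P1=- P2=NH2
Op 2: best P0=- P1=NH0 P2=NH2
Op 3: best P0=- P1=- P2=NH2
Op 4: best P0=- P1=NH3 P2=NH2
Op 5: best P0=NH2 P1=NH3 P2=NH2
Op 6: best P0=NH2 P1=NH1 P2=NH2
Op 7: best P0=NH2 P1=NH1 P2=NH2
Op 8: best P0=NH2 P1=NH1 P2=NH2
Op 9: best P0=NH2 P1=NH1 P2=NH2

Answer: P0:NH2 P1:NH1 P2:NH2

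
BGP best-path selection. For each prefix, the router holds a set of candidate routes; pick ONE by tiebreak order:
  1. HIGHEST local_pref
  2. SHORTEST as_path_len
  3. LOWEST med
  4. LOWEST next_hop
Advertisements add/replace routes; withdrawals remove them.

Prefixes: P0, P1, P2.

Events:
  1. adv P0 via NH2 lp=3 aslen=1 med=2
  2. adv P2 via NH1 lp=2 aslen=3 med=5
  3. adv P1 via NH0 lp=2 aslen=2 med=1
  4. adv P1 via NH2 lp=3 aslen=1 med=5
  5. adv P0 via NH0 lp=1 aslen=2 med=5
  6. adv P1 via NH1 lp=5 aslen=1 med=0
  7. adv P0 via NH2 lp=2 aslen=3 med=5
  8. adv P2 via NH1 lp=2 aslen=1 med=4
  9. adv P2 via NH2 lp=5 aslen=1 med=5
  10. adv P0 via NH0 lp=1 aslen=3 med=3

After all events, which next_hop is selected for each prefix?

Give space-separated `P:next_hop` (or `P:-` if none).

Op 1: best P0=NH2 P1=- P2=-
Op 2: best P0=NH2 P1=- P2=NH1
Op 3: best P0=NH2 P1=NH0 P2=NH1
Op 4: best P0=NH2 P1=NH2 P2=NH1
Op 5: best P0=NH2 P1=NH2 P2=NH1
Op 6: best P0=NH2 P1=NH1 P2=NH1
Op 7: best P0=NH2 P1=NH1 P2=NH1
Op 8: best P0=NH2 P1=NH1 P2=NH1
Op 9: best P0=NH2 P1=NH1 P2=NH2
Op 10: best P0=NH2 P1=NH1 P2=NH2

Answer: P0:NH2 P1:NH1 P2:NH2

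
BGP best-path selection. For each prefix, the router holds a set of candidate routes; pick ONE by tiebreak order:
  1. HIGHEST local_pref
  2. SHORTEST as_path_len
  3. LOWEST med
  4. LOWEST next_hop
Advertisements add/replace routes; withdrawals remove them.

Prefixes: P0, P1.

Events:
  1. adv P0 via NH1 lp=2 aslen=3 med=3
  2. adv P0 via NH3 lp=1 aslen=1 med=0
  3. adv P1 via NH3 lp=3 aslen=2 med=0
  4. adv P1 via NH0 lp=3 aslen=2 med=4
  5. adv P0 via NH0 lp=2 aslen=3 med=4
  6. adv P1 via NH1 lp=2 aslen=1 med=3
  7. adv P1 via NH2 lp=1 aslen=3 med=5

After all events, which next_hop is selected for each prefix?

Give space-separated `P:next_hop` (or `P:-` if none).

Answer: P0:NH1 P1:NH3

Derivation:
Op 1: best P0=NH1 P1=-
Op 2: best P0=NH1 P1=-
Op 3: best P0=NH1 P1=NH3
Op 4: best P0=NH1 P1=NH3
Op 5: best P0=NH1 P1=NH3
Op 6: best P0=NH1 P1=NH3
Op 7: best P0=NH1 P1=NH3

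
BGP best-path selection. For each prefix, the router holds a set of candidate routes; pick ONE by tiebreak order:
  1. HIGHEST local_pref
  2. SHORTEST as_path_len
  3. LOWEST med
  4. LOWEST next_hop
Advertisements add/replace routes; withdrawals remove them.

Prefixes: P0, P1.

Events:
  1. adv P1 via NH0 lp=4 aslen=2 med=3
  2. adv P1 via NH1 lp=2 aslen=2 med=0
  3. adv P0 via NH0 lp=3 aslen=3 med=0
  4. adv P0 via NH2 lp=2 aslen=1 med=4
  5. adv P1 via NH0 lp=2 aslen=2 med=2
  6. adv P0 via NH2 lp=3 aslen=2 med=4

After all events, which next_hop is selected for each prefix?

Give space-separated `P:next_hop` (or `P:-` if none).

Op 1: best P0=- P1=NH0
Op 2: best P0=- P1=NH0
Op 3: best P0=NH0 P1=NH0
Op 4: best P0=NH0 P1=NH0
Op 5: best P0=NH0 P1=NH1
Op 6: best P0=NH2 P1=NH1

Answer: P0:NH2 P1:NH1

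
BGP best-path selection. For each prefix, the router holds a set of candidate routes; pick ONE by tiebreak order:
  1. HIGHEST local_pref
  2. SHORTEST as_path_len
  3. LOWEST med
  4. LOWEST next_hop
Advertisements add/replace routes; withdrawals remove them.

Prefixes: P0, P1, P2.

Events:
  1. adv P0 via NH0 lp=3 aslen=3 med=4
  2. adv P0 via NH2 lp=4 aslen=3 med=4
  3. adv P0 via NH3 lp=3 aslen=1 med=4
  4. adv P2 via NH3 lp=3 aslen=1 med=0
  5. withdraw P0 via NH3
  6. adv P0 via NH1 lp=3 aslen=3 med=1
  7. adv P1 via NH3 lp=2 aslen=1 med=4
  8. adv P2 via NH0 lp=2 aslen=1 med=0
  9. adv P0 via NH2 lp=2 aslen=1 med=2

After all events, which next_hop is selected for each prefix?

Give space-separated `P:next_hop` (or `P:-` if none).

Answer: P0:NH1 P1:NH3 P2:NH3

Derivation:
Op 1: best P0=NH0 P1=- P2=-
Op 2: best P0=NH2 P1=- P2=-
Op 3: best P0=NH2 P1=- P2=-
Op 4: best P0=NH2 P1=- P2=NH3
Op 5: best P0=NH2 P1=- P2=NH3
Op 6: best P0=NH2 P1=- P2=NH3
Op 7: best P0=NH2 P1=NH3 P2=NH3
Op 8: best P0=NH2 P1=NH3 P2=NH3
Op 9: best P0=NH1 P1=NH3 P2=NH3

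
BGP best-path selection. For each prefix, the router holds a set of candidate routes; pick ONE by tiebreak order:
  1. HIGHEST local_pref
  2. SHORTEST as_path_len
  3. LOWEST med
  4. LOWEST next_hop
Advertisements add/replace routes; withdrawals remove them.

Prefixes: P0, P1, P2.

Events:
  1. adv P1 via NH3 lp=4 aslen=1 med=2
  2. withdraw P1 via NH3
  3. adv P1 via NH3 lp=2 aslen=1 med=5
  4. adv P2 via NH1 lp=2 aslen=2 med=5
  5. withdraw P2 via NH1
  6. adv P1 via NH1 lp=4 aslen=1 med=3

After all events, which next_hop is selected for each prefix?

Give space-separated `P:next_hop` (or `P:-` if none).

Op 1: best P0=- P1=NH3 P2=-
Op 2: best P0=- P1=- P2=-
Op 3: best P0=- P1=NH3 P2=-
Op 4: best P0=- P1=NH3 P2=NH1
Op 5: best P0=- P1=NH3 P2=-
Op 6: best P0=- P1=NH1 P2=-

Answer: P0:- P1:NH1 P2:-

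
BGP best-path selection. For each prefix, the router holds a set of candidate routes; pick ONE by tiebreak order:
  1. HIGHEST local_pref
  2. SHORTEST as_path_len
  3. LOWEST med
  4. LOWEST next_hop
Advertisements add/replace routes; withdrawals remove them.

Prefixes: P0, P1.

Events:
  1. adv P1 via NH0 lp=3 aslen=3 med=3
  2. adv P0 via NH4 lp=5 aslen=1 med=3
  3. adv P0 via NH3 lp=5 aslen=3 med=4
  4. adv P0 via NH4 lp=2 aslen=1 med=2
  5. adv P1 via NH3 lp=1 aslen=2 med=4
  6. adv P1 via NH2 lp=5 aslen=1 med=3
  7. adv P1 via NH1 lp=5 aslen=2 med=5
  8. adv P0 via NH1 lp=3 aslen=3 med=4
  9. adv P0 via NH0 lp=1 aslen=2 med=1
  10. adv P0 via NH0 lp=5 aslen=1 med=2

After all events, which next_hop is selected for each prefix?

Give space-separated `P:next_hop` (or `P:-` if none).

Answer: P0:NH0 P1:NH2

Derivation:
Op 1: best P0=- P1=NH0
Op 2: best P0=NH4 P1=NH0
Op 3: best P0=NH4 P1=NH0
Op 4: best P0=NH3 P1=NH0
Op 5: best P0=NH3 P1=NH0
Op 6: best P0=NH3 P1=NH2
Op 7: best P0=NH3 P1=NH2
Op 8: best P0=NH3 P1=NH2
Op 9: best P0=NH3 P1=NH2
Op 10: best P0=NH0 P1=NH2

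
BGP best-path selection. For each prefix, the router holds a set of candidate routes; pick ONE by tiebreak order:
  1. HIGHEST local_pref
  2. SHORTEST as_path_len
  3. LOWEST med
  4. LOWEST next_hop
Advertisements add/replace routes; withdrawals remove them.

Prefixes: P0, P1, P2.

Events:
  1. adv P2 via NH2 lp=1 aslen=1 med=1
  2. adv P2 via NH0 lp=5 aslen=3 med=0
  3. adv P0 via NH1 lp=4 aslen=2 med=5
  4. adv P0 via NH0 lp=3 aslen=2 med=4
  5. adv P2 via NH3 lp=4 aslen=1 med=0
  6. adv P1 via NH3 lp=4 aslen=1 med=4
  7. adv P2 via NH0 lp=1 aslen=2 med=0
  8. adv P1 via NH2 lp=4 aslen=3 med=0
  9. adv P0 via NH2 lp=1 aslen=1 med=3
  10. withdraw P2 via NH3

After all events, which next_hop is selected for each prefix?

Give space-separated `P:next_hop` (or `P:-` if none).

Answer: P0:NH1 P1:NH3 P2:NH2

Derivation:
Op 1: best P0=- P1=- P2=NH2
Op 2: best P0=- P1=- P2=NH0
Op 3: best P0=NH1 P1=- P2=NH0
Op 4: best P0=NH1 P1=- P2=NH0
Op 5: best P0=NH1 P1=- P2=NH0
Op 6: best P0=NH1 P1=NH3 P2=NH0
Op 7: best P0=NH1 P1=NH3 P2=NH3
Op 8: best P0=NH1 P1=NH3 P2=NH3
Op 9: best P0=NH1 P1=NH3 P2=NH3
Op 10: best P0=NH1 P1=NH3 P2=NH2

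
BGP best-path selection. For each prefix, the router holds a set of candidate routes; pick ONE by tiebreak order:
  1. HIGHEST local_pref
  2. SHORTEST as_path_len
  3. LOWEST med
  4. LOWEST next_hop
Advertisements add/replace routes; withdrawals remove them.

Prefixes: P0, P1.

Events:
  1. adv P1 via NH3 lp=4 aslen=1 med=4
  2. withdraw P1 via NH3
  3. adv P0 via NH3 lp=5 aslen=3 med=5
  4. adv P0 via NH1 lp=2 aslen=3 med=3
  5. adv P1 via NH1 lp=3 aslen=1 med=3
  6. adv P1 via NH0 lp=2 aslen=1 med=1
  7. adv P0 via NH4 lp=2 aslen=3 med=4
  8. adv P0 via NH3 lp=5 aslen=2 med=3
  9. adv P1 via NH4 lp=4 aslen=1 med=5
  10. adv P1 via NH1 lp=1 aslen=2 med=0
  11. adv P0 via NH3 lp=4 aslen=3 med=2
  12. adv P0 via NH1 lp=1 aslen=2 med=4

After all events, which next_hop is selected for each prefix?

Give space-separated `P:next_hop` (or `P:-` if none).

Op 1: best P0=- P1=NH3
Op 2: best P0=- P1=-
Op 3: best P0=NH3 P1=-
Op 4: best P0=NH3 P1=-
Op 5: best P0=NH3 P1=NH1
Op 6: best P0=NH3 P1=NH1
Op 7: best P0=NH3 P1=NH1
Op 8: best P0=NH3 P1=NH1
Op 9: best P0=NH3 P1=NH4
Op 10: best P0=NH3 P1=NH4
Op 11: best P0=NH3 P1=NH4
Op 12: best P0=NH3 P1=NH4

Answer: P0:NH3 P1:NH4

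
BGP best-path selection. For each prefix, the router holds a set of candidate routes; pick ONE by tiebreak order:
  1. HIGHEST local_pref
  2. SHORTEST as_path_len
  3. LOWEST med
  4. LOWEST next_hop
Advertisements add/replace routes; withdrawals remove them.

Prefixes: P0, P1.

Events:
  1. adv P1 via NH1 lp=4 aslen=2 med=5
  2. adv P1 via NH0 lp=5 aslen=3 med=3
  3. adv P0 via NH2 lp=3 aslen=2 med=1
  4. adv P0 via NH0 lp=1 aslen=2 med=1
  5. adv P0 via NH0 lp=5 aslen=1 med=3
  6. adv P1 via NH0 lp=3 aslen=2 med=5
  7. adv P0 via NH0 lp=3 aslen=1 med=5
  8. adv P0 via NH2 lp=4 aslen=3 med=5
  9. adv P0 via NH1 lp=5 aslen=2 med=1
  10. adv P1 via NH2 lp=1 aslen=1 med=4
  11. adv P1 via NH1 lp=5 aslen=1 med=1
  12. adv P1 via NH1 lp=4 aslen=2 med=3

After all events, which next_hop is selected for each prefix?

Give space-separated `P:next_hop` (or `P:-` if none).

Op 1: best P0=- P1=NH1
Op 2: best P0=- P1=NH0
Op 3: best P0=NH2 P1=NH0
Op 4: best P0=NH2 P1=NH0
Op 5: best P0=NH0 P1=NH0
Op 6: best P0=NH0 P1=NH1
Op 7: best P0=NH0 P1=NH1
Op 8: best P0=NH2 P1=NH1
Op 9: best P0=NH1 P1=NH1
Op 10: best P0=NH1 P1=NH1
Op 11: best P0=NH1 P1=NH1
Op 12: best P0=NH1 P1=NH1

Answer: P0:NH1 P1:NH1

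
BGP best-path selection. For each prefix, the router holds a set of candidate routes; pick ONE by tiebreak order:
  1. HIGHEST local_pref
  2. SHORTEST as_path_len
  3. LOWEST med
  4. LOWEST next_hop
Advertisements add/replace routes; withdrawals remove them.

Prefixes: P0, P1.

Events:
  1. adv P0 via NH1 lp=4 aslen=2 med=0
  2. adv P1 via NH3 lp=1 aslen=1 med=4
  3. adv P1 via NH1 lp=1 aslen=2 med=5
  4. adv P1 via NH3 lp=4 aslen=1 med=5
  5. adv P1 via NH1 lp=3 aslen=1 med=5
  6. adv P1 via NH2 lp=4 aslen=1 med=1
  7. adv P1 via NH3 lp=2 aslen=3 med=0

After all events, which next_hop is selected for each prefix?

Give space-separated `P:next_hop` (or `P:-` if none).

Answer: P0:NH1 P1:NH2

Derivation:
Op 1: best P0=NH1 P1=-
Op 2: best P0=NH1 P1=NH3
Op 3: best P0=NH1 P1=NH3
Op 4: best P0=NH1 P1=NH3
Op 5: best P0=NH1 P1=NH3
Op 6: best P0=NH1 P1=NH2
Op 7: best P0=NH1 P1=NH2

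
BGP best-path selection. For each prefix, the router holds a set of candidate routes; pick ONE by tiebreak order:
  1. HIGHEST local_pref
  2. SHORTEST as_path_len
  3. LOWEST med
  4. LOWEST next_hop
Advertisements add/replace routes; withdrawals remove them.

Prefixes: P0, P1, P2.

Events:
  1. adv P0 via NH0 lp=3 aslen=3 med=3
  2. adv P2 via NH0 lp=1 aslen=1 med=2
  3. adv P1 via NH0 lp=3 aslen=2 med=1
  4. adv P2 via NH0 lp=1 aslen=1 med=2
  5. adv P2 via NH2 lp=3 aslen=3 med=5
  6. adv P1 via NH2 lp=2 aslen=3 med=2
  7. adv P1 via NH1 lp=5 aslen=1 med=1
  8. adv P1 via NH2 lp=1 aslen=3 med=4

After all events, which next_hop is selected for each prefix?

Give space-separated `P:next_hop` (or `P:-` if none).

Op 1: best P0=NH0 P1=- P2=-
Op 2: best P0=NH0 P1=- P2=NH0
Op 3: best P0=NH0 P1=NH0 P2=NH0
Op 4: best P0=NH0 P1=NH0 P2=NH0
Op 5: best P0=NH0 P1=NH0 P2=NH2
Op 6: best P0=NH0 P1=NH0 P2=NH2
Op 7: best P0=NH0 P1=NH1 P2=NH2
Op 8: best P0=NH0 P1=NH1 P2=NH2

Answer: P0:NH0 P1:NH1 P2:NH2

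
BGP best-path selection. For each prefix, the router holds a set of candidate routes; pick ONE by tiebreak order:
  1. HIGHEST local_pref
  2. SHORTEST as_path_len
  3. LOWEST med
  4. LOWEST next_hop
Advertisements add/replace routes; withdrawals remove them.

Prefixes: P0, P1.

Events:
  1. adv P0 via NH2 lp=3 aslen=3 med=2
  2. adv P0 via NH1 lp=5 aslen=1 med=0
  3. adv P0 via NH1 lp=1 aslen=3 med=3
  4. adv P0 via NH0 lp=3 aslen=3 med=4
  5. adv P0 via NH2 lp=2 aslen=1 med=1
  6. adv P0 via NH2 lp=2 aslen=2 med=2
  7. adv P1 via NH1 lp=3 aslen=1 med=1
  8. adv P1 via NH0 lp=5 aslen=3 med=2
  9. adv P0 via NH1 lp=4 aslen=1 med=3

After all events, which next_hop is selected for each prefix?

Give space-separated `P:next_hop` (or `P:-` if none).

Answer: P0:NH1 P1:NH0

Derivation:
Op 1: best P0=NH2 P1=-
Op 2: best P0=NH1 P1=-
Op 3: best P0=NH2 P1=-
Op 4: best P0=NH2 P1=-
Op 5: best P0=NH0 P1=-
Op 6: best P0=NH0 P1=-
Op 7: best P0=NH0 P1=NH1
Op 8: best P0=NH0 P1=NH0
Op 9: best P0=NH1 P1=NH0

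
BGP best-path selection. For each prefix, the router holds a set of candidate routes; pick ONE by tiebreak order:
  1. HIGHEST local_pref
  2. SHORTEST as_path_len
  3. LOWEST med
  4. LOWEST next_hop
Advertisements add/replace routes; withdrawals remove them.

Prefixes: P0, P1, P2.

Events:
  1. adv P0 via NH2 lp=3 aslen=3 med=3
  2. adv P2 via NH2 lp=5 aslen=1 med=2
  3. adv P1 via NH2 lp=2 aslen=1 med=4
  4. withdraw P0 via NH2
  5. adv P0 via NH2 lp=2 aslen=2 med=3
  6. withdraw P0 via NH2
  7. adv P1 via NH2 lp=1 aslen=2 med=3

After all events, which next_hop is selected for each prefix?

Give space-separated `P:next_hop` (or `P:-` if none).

Op 1: best P0=NH2 P1=- P2=-
Op 2: best P0=NH2 P1=- P2=NH2
Op 3: best P0=NH2 P1=NH2 P2=NH2
Op 4: best P0=- P1=NH2 P2=NH2
Op 5: best P0=NH2 P1=NH2 P2=NH2
Op 6: best P0=- P1=NH2 P2=NH2
Op 7: best P0=- P1=NH2 P2=NH2

Answer: P0:- P1:NH2 P2:NH2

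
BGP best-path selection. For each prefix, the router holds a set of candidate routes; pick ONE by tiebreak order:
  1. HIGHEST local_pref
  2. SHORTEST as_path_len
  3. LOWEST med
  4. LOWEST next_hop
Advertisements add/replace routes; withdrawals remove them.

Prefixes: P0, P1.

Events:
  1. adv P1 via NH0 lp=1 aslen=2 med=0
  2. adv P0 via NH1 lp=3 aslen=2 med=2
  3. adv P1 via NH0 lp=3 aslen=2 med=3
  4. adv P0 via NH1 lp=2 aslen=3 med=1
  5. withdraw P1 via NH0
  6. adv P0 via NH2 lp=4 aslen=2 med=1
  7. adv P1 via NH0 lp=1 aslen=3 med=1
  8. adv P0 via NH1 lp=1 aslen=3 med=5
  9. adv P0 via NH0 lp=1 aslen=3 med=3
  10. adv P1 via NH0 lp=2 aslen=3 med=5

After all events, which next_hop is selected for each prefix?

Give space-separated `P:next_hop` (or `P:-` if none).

Answer: P0:NH2 P1:NH0

Derivation:
Op 1: best P0=- P1=NH0
Op 2: best P0=NH1 P1=NH0
Op 3: best P0=NH1 P1=NH0
Op 4: best P0=NH1 P1=NH0
Op 5: best P0=NH1 P1=-
Op 6: best P0=NH2 P1=-
Op 7: best P0=NH2 P1=NH0
Op 8: best P0=NH2 P1=NH0
Op 9: best P0=NH2 P1=NH0
Op 10: best P0=NH2 P1=NH0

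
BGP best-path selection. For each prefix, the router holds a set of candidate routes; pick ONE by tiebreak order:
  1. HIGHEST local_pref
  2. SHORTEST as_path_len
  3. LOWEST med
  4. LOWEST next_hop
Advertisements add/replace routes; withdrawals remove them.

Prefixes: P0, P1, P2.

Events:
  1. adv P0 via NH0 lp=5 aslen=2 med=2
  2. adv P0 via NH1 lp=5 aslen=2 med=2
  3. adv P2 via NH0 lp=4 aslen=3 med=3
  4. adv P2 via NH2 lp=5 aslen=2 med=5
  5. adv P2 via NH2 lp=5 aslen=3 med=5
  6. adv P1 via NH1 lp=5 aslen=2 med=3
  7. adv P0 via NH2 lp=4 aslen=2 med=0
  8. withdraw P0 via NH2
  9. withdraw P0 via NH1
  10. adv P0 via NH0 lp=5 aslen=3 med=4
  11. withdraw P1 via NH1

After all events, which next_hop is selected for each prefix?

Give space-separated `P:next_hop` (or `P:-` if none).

Answer: P0:NH0 P1:- P2:NH2

Derivation:
Op 1: best P0=NH0 P1=- P2=-
Op 2: best P0=NH0 P1=- P2=-
Op 3: best P0=NH0 P1=- P2=NH0
Op 4: best P0=NH0 P1=- P2=NH2
Op 5: best P0=NH0 P1=- P2=NH2
Op 6: best P0=NH0 P1=NH1 P2=NH2
Op 7: best P0=NH0 P1=NH1 P2=NH2
Op 8: best P0=NH0 P1=NH1 P2=NH2
Op 9: best P0=NH0 P1=NH1 P2=NH2
Op 10: best P0=NH0 P1=NH1 P2=NH2
Op 11: best P0=NH0 P1=- P2=NH2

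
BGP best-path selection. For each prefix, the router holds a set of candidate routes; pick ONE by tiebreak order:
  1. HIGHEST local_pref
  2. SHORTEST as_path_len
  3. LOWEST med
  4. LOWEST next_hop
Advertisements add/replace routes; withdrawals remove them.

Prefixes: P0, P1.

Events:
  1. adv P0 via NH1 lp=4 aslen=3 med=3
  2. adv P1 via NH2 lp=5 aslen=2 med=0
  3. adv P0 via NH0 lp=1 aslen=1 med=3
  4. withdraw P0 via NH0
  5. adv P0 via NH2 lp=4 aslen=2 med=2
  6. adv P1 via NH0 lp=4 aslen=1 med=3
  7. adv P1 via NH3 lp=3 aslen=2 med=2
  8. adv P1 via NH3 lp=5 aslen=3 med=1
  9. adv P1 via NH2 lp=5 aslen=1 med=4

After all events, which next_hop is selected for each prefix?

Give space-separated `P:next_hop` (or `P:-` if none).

Answer: P0:NH2 P1:NH2

Derivation:
Op 1: best P0=NH1 P1=-
Op 2: best P0=NH1 P1=NH2
Op 3: best P0=NH1 P1=NH2
Op 4: best P0=NH1 P1=NH2
Op 5: best P0=NH2 P1=NH2
Op 6: best P0=NH2 P1=NH2
Op 7: best P0=NH2 P1=NH2
Op 8: best P0=NH2 P1=NH2
Op 9: best P0=NH2 P1=NH2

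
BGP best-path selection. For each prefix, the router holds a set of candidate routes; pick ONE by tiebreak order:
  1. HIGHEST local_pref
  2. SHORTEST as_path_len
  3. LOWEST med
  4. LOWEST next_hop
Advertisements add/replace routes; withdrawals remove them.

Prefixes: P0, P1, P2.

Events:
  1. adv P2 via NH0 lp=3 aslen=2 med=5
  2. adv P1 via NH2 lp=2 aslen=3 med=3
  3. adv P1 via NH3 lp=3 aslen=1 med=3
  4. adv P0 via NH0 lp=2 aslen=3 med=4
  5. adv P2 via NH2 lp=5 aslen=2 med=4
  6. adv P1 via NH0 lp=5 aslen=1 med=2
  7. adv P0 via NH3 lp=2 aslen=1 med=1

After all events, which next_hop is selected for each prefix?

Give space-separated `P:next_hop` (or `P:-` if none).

Answer: P0:NH3 P1:NH0 P2:NH2

Derivation:
Op 1: best P0=- P1=- P2=NH0
Op 2: best P0=- P1=NH2 P2=NH0
Op 3: best P0=- P1=NH3 P2=NH0
Op 4: best P0=NH0 P1=NH3 P2=NH0
Op 5: best P0=NH0 P1=NH3 P2=NH2
Op 6: best P0=NH0 P1=NH0 P2=NH2
Op 7: best P0=NH3 P1=NH0 P2=NH2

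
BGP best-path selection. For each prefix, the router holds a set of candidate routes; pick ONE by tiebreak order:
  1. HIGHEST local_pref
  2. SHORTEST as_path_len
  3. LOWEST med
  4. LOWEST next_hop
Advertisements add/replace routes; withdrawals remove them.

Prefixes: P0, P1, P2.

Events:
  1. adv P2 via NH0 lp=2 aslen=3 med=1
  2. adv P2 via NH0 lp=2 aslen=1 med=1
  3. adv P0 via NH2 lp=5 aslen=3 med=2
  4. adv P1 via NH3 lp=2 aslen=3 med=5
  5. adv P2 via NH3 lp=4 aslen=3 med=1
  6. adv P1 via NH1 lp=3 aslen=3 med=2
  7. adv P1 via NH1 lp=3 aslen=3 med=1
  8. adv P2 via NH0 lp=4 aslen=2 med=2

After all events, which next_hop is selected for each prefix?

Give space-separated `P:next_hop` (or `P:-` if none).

Op 1: best P0=- P1=- P2=NH0
Op 2: best P0=- P1=- P2=NH0
Op 3: best P0=NH2 P1=- P2=NH0
Op 4: best P0=NH2 P1=NH3 P2=NH0
Op 5: best P0=NH2 P1=NH3 P2=NH3
Op 6: best P0=NH2 P1=NH1 P2=NH3
Op 7: best P0=NH2 P1=NH1 P2=NH3
Op 8: best P0=NH2 P1=NH1 P2=NH0

Answer: P0:NH2 P1:NH1 P2:NH0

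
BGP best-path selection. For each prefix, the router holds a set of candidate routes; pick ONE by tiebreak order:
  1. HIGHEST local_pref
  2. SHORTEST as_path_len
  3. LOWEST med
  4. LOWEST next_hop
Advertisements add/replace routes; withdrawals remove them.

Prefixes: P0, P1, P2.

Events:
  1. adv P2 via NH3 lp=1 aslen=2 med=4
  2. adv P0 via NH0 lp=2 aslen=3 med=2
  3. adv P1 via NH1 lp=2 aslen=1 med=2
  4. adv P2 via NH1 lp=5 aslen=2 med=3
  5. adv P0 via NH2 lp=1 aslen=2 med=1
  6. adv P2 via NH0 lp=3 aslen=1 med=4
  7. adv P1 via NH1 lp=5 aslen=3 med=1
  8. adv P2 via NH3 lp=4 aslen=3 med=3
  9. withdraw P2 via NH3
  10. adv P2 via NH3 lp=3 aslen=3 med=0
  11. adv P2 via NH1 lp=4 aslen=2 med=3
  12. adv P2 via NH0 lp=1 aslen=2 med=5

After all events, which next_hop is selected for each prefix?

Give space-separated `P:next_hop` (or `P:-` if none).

Op 1: best P0=- P1=- P2=NH3
Op 2: best P0=NH0 P1=- P2=NH3
Op 3: best P0=NH0 P1=NH1 P2=NH3
Op 4: best P0=NH0 P1=NH1 P2=NH1
Op 5: best P0=NH0 P1=NH1 P2=NH1
Op 6: best P0=NH0 P1=NH1 P2=NH1
Op 7: best P0=NH0 P1=NH1 P2=NH1
Op 8: best P0=NH0 P1=NH1 P2=NH1
Op 9: best P0=NH0 P1=NH1 P2=NH1
Op 10: best P0=NH0 P1=NH1 P2=NH1
Op 11: best P0=NH0 P1=NH1 P2=NH1
Op 12: best P0=NH0 P1=NH1 P2=NH1

Answer: P0:NH0 P1:NH1 P2:NH1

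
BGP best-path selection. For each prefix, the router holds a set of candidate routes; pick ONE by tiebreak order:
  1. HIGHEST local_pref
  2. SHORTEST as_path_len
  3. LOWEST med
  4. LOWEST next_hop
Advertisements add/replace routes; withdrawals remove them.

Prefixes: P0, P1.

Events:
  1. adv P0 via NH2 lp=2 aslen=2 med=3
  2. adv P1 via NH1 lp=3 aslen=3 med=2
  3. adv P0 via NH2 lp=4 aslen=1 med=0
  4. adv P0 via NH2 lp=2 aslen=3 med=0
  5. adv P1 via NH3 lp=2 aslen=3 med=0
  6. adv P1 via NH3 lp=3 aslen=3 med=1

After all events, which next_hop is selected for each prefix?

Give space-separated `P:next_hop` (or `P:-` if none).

Op 1: best P0=NH2 P1=-
Op 2: best P0=NH2 P1=NH1
Op 3: best P0=NH2 P1=NH1
Op 4: best P0=NH2 P1=NH1
Op 5: best P0=NH2 P1=NH1
Op 6: best P0=NH2 P1=NH3

Answer: P0:NH2 P1:NH3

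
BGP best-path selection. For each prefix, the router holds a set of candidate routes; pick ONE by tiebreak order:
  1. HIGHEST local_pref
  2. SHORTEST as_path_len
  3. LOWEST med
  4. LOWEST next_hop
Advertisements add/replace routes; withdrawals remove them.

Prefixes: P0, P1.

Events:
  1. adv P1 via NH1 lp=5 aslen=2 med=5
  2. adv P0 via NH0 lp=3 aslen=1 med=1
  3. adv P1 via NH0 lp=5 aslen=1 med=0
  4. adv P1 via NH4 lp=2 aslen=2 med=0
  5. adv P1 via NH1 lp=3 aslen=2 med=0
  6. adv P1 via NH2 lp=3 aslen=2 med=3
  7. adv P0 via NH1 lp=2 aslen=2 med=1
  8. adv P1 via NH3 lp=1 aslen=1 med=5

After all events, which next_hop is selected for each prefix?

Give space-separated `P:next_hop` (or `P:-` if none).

Op 1: best P0=- P1=NH1
Op 2: best P0=NH0 P1=NH1
Op 3: best P0=NH0 P1=NH0
Op 4: best P0=NH0 P1=NH0
Op 5: best P0=NH0 P1=NH0
Op 6: best P0=NH0 P1=NH0
Op 7: best P0=NH0 P1=NH0
Op 8: best P0=NH0 P1=NH0

Answer: P0:NH0 P1:NH0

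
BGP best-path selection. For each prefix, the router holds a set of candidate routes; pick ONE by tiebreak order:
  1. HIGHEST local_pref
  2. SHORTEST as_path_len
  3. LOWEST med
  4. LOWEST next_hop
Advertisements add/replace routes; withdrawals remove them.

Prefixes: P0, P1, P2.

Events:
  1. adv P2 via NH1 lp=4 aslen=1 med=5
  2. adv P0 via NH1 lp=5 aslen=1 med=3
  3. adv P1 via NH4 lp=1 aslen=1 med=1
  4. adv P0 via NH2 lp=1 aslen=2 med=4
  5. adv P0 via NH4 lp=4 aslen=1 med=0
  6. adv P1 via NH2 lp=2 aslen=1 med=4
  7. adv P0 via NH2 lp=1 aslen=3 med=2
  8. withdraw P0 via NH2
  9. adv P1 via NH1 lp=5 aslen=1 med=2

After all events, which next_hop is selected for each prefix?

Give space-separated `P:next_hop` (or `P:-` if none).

Answer: P0:NH1 P1:NH1 P2:NH1

Derivation:
Op 1: best P0=- P1=- P2=NH1
Op 2: best P0=NH1 P1=- P2=NH1
Op 3: best P0=NH1 P1=NH4 P2=NH1
Op 4: best P0=NH1 P1=NH4 P2=NH1
Op 5: best P0=NH1 P1=NH4 P2=NH1
Op 6: best P0=NH1 P1=NH2 P2=NH1
Op 7: best P0=NH1 P1=NH2 P2=NH1
Op 8: best P0=NH1 P1=NH2 P2=NH1
Op 9: best P0=NH1 P1=NH1 P2=NH1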